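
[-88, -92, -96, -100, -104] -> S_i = -88 + -4*i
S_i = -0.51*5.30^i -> [-0.51, -2.7, -14.33, -75.93, -402.41]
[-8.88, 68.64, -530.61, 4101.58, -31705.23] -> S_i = -8.88*(-7.73)^i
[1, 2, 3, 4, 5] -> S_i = 1 + 1*i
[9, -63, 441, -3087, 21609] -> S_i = 9*-7^i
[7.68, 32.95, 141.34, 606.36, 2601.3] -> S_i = 7.68*4.29^i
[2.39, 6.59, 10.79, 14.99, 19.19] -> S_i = 2.39 + 4.20*i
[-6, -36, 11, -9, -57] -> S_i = Random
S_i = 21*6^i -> [21, 126, 756, 4536, 27216]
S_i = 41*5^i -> [41, 205, 1025, 5125, 25625]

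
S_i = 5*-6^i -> [5, -30, 180, -1080, 6480]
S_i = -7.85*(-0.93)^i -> [-7.85, 7.3, -6.79, 6.31, -5.87]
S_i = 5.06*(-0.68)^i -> [5.06, -3.44, 2.34, -1.59, 1.08]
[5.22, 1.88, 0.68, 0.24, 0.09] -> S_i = 5.22*0.36^i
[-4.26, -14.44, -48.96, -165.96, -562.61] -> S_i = -4.26*3.39^i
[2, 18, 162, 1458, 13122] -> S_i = 2*9^i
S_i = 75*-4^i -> [75, -300, 1200, -4800, 19200]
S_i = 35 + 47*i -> [35, 82, 129, 176, 223]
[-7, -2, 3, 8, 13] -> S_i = -7 + 5*i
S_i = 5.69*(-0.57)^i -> [5.69, -3.24, 1.85, -1.05, 0.6]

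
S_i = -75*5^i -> [-75, -375, -1875, -9375, -46875]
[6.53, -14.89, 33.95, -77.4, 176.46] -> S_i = 6.53*(-2.28)^i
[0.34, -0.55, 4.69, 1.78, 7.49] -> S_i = Random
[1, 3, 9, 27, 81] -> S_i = 1*3^i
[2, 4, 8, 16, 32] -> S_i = 2*2^i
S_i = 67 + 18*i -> [67, 85, 103, 121, 139]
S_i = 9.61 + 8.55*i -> [9.61, 18.16, 26.71, 35.26, 43.81]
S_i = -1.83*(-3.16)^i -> [-1.83, 5.78, -18.27, 57.74, -182.47]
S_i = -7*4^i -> [-7, -28, -112, -448, -1792]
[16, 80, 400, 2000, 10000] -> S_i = 16*5^i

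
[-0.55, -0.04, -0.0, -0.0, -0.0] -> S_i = -0.55*0.08^i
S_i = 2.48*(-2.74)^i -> [2.48, -6.8, 18.62, -51.02, 139.78]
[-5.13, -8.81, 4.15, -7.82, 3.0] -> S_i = Random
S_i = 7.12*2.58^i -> [7.12, 18.37, 47.39, 122.28, 315.47]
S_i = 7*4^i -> [7, 28, 112, 448, 1792]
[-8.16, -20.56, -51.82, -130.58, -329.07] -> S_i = -8.16*2.52^i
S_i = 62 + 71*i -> [62, 133, 204, 275, 346]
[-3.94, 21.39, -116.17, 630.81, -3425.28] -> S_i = -3.94*(-5.43)^i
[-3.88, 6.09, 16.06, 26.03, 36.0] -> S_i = -3.88 + 9.97*i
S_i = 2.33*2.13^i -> [2.33, 4.96, 10.57, 22.52, 47.96]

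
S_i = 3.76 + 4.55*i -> [3.76, 8.31, 12.86, 17.41, 21.96]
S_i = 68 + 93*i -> [68, 161, 254, 347, 440]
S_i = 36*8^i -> [36, 288, 2304, 18432, 147456]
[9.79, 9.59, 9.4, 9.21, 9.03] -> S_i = 9.79*0.98^i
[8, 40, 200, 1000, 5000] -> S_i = 8*5^i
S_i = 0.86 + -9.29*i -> [0.86, -8.43, -17.72, -27.01, -36.3]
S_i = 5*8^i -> [5, 40, 320, 2560, 20480]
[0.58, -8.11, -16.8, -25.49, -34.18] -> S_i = 0.58 + -8.69*i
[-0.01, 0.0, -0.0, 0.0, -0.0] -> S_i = -0.01*(-0.47)^i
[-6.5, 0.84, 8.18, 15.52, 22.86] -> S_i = -6.50 + 7.34*i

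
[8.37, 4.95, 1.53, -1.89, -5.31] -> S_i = 8.37 + -3.42*i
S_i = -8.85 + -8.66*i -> [-8.85, -17.51, -26.17, -34.83, -43.49]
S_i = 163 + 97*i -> [163, 260, 357, 454, 551]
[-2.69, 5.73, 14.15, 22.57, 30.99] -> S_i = -2.69 + 8.42*i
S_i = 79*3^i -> [79, 237, 711, 2133, 6399]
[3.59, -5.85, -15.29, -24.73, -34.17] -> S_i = 3.59 + -9.44*i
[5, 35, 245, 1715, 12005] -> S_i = 5*7^i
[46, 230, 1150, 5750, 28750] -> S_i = 46*5^i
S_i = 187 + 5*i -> [187, 192, 197, 202, 207]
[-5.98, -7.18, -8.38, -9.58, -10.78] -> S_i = -5.98 + -1.20*i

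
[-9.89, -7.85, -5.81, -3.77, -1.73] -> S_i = -9.89 + 2.04*i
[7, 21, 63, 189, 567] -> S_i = 7*3^i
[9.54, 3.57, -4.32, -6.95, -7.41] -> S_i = Random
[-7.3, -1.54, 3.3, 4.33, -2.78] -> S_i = Random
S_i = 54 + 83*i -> [54, 137, 220, 303, 386]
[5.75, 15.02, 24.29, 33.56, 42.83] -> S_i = 5.75 + 9.27*i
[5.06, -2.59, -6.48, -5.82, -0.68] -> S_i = Random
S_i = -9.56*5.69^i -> [-9.56, -54.4, -309.52, -1761.14, -10020.91]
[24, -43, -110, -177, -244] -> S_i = 24 + -67*i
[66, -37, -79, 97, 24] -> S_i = Random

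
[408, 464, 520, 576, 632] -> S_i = 408 + 56*i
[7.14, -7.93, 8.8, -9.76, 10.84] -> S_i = 7.14*(-1.11)^i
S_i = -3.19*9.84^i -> [-3.19, -31.39, -308.87, -3039.32, -29906.88]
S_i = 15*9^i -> [15, 135, 1215, 10935, 98415]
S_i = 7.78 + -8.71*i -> [7.78, -0.93, -9.64, -18.35, -27.06]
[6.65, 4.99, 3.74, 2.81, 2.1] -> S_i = 6.65*0.75^i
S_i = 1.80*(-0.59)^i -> [1.8, -1.06, 0.63, -0.37, 0.22]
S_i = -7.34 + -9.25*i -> [-7.34, -16.59, -25.84, -35.09, -44.34]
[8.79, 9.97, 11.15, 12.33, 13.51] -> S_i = 8.79 + 1.18*i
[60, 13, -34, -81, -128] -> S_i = 60 + -47*i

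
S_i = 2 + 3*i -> [2, 5, 8, 11, 14]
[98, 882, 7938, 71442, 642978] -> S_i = 98*9^i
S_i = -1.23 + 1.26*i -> [-1.23, 0.03, 1.29, 2.55, 3.81]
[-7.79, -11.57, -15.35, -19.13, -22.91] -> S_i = -7.79 + -3.78*i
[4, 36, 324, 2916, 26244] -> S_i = 4*9^i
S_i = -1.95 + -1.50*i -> [-1.95, -3.45, -4.95, -6.45, -7.95]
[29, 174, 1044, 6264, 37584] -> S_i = 29*6^i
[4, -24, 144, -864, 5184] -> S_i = 4*-6^i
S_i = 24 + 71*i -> [24, 95, 166, 237, 308]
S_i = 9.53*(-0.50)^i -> [9.53, -4.76, 2.38, -1.19, 0.6]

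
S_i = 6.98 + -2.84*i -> [6.98, 4.14, 1.3, -1.54, -4.38]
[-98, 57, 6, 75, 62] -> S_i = Random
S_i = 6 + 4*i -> [6, 10, 14, 18, 22]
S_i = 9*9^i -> [9, 81, 729, 6561, 59049]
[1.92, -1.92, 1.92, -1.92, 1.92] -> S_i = 1.92*(-1.00)^i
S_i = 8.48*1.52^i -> [8.48, 12.89, 19.59, 29.78, 45.27]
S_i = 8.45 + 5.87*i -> [8.45, 14.32, 20.19, 26.06, 31.93]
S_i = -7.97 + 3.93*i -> [-7.97, -4.04, -0.11, 3.82, 7.75]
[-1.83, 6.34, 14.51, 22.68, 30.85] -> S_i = -1.83 + 8.17*i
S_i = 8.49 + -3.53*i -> [8.49, 4.96, 1.43, -2.1, -5.63]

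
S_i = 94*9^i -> [94, 846, 7614, 68526, 616734]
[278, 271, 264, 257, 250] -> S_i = 278 + -7*i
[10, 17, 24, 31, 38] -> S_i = 10 + 7*i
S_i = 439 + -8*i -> [439, 431, 423, 415, 407]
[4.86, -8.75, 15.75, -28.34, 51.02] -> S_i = 4.86*(-1.80)^i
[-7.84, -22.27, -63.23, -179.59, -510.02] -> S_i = -7.84*2.84^i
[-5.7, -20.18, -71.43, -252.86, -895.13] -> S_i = -5.70*3.54^i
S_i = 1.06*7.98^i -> [1.06, 8.46, 67.5, 538.66, 4298.5]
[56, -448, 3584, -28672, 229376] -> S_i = 56*-8^i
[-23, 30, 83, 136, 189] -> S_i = -23 + 53*i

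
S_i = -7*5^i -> [-7, -35, -175, -875, -4375]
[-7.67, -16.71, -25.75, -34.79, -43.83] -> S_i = -7.67 + -9.04*i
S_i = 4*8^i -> [4, 32, 256, 2048, 16384]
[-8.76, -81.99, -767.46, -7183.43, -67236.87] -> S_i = -8.76*9.36^i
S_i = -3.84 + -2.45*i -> [-3.84, -6.29, -8.74, -11.19, -13.64]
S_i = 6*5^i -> [6, 30, 150, 750, 3750]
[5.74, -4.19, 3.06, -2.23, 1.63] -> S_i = 5.74*(-0.73)^i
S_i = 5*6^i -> [5, 30, 180, 1080, 6480]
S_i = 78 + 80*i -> [78, 158, 238, 318, 398]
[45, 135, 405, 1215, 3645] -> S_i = 45*3^i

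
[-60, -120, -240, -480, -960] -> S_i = -60*2^i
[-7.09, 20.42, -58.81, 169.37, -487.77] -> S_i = -7.09*(-2.88)^i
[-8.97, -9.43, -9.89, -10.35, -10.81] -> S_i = -8.97 + -0.46*i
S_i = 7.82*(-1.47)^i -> [7.82, -11.5, 16.9, -24.84, 36.52]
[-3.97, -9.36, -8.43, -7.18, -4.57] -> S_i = Random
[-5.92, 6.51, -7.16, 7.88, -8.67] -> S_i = -5.92*(-1.10)^i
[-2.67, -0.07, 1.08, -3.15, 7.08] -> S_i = Random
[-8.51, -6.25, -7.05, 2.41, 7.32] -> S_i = Random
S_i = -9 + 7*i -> [-9, -2, 5, 12, 19]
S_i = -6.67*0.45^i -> [-6.67, -3.0, -1.35, -0.61, -0.27]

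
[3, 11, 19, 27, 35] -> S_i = 3 + 8*i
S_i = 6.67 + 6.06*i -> [6.67, 12.73, 18.79, 24.85, 30.91]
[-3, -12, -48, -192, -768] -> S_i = -3*4^i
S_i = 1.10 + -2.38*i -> [1.1, -1.28, -3.66, -6.04, -8.42]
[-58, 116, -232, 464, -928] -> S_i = -58*-2^i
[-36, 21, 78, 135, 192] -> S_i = -36 + 57*i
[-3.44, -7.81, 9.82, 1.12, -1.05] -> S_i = Random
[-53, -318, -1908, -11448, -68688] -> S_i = -53*6^i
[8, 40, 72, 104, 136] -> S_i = 8 + 32*i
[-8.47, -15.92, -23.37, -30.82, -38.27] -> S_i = -8.47 + -7.45*i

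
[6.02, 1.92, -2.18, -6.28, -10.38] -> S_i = 6.02 + -4.10*i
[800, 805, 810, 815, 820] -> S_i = 800 + 5*i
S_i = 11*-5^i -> [11, -55, 275, -1375, 6875]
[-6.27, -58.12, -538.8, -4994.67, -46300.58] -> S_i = -6.27*9.27^i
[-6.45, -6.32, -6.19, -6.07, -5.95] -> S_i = -6.45*0.98^i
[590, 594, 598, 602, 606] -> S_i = 590 + 4*i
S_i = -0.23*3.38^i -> [-0.23, -0.78, -2.63, -8.88, -30.02]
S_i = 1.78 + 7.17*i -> [1.78, 8.95, 16.12, 23.29, 30.46]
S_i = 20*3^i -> [20, 60, 180, 540, 1620]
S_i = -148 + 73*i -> [-148, -75, -2, 71, 144]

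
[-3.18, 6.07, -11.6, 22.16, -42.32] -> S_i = -3.18*(-1.91)^i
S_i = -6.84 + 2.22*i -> [-6.84, -4.62, -2.4, -0.18, 2.04]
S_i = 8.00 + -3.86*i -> [8.0, 4.14, 0.28, -3.58, -7.44]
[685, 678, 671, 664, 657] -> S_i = 685 + -7*i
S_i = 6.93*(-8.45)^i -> [6.93, -58.56, 494.82, -4181.22, 35331.34]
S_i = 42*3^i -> [42, 126, 378, 1134, 3402]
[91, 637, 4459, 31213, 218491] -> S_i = 91*7^i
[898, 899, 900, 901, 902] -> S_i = 898 + 1*i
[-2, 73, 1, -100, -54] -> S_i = Random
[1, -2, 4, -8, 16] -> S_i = 1*-2^i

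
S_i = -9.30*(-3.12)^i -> [-9.3, 29.02, -90.53, 282.45, -881.25]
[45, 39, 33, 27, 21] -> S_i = 45 + -6*i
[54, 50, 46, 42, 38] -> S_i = 54 + -4*i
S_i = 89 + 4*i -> [89, 93, 97, 101, 105]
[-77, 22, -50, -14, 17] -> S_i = Random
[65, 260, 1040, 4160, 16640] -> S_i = 65*4^i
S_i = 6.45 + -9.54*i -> [6.45, -3.09, -12.63, -22.17, -31.71]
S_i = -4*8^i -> [-4, -32, -256, -2048, -16384]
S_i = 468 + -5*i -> [468, 463, 458, 453, 448]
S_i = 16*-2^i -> [16, -32, 64, -128, 256]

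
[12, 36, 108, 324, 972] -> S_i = 12*3^i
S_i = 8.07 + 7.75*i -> [8.07, 15.82, 23.57, 31.32, 39.07]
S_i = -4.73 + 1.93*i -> [-4.73, -2.8, -0.87, 1.06, 2.99]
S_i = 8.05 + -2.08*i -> [8.05, 5.97, 3.89, 1.81, -0.27]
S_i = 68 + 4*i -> [68, 72, 76, 80, 84]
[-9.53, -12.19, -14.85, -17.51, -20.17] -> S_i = -9.53 + -2.66*i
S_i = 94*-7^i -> [94, -658, 4606, -32242, 225694]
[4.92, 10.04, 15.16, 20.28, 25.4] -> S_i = 4.92 + 5.12*i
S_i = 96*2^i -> [96, 192, 384, 768, 1536]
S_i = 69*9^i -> [69, 621, 5589, 50301, 452709]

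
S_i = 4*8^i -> [4, 32, 256, 2048, 16384]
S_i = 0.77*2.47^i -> [0.77, 1.9, 4.7, 11.6, 28.66]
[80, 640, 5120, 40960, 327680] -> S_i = 80*8^i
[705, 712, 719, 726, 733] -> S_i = 705 + 7*i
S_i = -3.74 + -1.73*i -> [-3.74, -5.47, -7.2, -8.93, -10.66]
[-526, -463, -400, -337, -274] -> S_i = -526 + 63*i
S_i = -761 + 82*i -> [-761, -679, -597, -515, -433]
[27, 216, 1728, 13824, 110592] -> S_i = 27*8^i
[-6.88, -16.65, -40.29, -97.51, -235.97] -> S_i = -6.88*2.42^i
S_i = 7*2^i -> [7, 14, 28, 56, 112]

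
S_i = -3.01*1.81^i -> [-3.01, -5.45, -9.86, -17.85, -32.31]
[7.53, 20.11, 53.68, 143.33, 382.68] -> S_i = 7.53*2.67^i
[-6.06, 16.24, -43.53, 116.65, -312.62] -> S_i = -6.06*(-2.68)^i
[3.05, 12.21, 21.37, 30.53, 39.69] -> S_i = 3.05 + 9.16*i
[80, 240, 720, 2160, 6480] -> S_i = 80*3^i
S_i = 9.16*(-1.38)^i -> [9.16, -12.64, 17.44, -24.07, 33.22]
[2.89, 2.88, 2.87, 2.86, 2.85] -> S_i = 2.89 + -0.01*i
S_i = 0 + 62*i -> [0, 62, 124, 186, 248]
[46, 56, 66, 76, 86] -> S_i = 46 + 10*i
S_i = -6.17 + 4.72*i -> [-6.17, -1.45, 3.27, 7.99, 12.71]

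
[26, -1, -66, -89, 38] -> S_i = Random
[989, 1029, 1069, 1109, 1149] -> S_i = 989 + 40*i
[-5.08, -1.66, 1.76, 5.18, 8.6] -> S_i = -5.08 + 3.42*i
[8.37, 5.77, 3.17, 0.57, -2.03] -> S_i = 8.37 + -2.60*i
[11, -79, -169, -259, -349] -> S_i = 11 + -90*i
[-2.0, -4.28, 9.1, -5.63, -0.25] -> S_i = Random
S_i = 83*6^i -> [83, 498, 2988, 17928, 107568]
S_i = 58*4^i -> [58, 232, 928, 3712, 14848]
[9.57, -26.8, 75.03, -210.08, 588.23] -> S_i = 9.57*(-2.80)^i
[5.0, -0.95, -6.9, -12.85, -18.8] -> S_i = 5.00 + -5.95*i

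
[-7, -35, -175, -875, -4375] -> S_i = -7*5^i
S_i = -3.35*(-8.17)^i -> [-3.35, 27.37, -223.61, 1826.88, -14925.64]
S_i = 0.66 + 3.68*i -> [0.66, 4.34, 8.02, 11.7, 15.38]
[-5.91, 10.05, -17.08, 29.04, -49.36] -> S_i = -5.91*(-1.70)^i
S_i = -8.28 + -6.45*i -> [-8.28, -14.73, -21.18, -27.63, -34.08]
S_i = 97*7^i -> [97, 679, 4753, 33271, 232897]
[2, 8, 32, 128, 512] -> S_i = 2*4^i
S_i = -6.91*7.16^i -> [-6.91, -49.48, -354.25, -2536.4, -18160.6]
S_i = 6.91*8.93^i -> [6.91, 61.71, 551.04, 4920.76, 43942.41]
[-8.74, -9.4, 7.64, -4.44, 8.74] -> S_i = Random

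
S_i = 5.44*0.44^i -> [5.44, 2.39, 1.05, 0.46, 0.2]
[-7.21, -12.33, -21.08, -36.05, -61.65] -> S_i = -7.21*1.71^i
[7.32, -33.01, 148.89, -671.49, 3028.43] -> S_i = 7.32*(-4.51)^i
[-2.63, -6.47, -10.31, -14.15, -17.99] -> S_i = -2.63 + -3.84*i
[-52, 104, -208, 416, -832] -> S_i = -52*-2^i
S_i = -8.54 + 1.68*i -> [-8.54, -6.86, -5.18, -3.5, -1.82]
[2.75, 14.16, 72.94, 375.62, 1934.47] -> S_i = 2.75*5.15^i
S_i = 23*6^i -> [23, 138, 828, 4968, 29808]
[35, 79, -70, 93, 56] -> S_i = Random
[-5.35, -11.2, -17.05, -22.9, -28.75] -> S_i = -5.35 + -5.85*i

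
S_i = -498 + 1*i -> [-498, -497, -496, -495, -494]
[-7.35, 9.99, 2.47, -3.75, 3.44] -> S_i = Random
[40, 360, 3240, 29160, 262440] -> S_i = 40*9^i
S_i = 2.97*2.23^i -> [2.97, 6.62, 14.77, 32.94, 73.45]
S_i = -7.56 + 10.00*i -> [-7.56, 2.44, 12.44, 22.44, 32.44]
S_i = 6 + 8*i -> [6, 14, 22, 30, 38]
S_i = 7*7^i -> [7, 49, 343, 2401, 16807]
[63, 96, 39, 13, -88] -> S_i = Random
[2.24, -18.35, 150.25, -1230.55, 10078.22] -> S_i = 2.24*(-8.19)^i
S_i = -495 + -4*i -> [-495, -499, -503, -507, -511]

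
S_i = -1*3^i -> [-1, -3, -9, -27, -81]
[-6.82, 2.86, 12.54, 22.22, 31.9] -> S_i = -6.82 + 9.68*i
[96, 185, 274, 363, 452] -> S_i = 96 + 89*i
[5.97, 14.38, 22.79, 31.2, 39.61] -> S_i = 5.97 + 8.41*i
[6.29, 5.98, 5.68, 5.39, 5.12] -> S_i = 6.29*0.95^i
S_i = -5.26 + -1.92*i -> [-5.26, -7.18, -9.1, -11.02, -12.94]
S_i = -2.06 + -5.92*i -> [-2.06, -7.98, -13.9, -19.82, -25.74]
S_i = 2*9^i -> [2, 18, 162, 1458, 13122]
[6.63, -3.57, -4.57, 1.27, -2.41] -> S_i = Random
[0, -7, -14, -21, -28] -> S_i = 0 + -7*i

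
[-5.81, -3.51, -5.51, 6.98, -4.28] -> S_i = Random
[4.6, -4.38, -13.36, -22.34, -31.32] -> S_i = 4.60 + -8.98*i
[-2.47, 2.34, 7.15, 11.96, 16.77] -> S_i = -2.47 + 4.81*i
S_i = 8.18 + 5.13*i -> [8.18, 13.31, 18.44, 23.57, 28.7]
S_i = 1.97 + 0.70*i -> [1.97, 2.67, 3.37, 4.07, 4.77]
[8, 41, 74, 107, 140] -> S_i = 8 + 33*i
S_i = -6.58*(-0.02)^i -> [-6.58, 0.13, -0.0, 0.0, -0.0]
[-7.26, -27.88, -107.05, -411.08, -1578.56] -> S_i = -7.26*3.84^i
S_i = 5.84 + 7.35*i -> [5.84, 13.19, 20.54, 27.89, 35.24]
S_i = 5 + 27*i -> [5, 32, 59, 86, 113]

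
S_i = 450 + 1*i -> [450, 451, 452, 453, 454]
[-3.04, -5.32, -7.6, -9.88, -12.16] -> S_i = -3.04 + -2.28*i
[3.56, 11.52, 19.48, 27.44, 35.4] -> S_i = 3.56 + 7.96*i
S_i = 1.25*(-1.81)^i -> [1.25, -2.26, 4.1, -7.41, 13.42]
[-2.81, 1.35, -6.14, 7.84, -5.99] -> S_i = Random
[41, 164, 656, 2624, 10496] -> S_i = 41*4^i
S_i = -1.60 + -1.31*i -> [-1.6, -2.91, -4.22, -5.53, -6.84]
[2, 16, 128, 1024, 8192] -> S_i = 2*8^i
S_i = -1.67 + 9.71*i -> [-1.67, 8.04, 17.75, 27.46, 37.17]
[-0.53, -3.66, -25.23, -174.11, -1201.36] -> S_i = -0.53*6.90^i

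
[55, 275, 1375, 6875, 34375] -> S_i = 55*5^i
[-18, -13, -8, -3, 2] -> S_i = -18 + 5*i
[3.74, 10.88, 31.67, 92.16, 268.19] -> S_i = 3.74*2.91^i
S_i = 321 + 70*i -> [321, 391, 461, 531, 601]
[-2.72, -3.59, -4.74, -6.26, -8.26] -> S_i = -2.72*1.32^i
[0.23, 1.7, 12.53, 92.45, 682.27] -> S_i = 0.23*7.38^i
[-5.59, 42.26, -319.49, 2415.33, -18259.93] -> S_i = -5.59*(-7.56)^i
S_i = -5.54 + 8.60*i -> [-5.54, 3.06, 11.66, 20.26, 28.86]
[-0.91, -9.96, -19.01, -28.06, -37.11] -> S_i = -0.91 + -9.05*i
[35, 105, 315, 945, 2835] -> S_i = 35*3^i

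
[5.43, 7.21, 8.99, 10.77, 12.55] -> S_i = 5.43 + 1.78*i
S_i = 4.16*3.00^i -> [4.16, 12.48, 37.44, 112.32, 336.96]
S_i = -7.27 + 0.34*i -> [-7.27, -6.93, -6.59, -6.25, -5.91]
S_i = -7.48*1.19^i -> [-7.48, -8.9, -10.59, -12.6, -15.0]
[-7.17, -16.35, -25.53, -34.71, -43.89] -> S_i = -7.17 + -9.18*i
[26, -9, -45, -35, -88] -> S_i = Random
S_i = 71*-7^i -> [71, -497, 3479, -24353, 170471]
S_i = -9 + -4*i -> [-9, -13, -17, -21, -25]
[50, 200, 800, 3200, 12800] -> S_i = 50*4^i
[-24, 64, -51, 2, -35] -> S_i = Random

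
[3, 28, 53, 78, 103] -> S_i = 3 + 25*i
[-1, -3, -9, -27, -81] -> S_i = -1*3^i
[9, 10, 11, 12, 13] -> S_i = 9 + 1*i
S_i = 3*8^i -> [3, 24, 192, 1536, 12288]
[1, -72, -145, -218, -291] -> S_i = 1 + -73*i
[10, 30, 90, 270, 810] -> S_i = 10*3^i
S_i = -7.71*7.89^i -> [-7.71, -60.83, -479.96, -3786.91, -29878.75]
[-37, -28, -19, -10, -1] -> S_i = -37 + 9*i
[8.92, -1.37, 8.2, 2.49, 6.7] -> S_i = Random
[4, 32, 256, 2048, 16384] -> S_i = 4*8^i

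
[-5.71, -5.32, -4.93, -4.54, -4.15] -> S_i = -5.71 + 0.39*i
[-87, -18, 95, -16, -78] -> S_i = Random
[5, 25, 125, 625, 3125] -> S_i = 5*5^i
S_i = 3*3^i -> [3, 9, 27, 81, 243]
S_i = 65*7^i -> [65, 455, 3185, 22295, 156065]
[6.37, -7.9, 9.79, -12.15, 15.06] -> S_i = 6.37*(-1.24)^i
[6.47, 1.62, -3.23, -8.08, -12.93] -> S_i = 6.47 + -4.85*i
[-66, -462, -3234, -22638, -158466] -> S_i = -66*7^i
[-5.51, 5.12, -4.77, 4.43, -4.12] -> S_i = -5.51*(-0.93)^i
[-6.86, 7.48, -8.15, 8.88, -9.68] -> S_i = -6.86*(-1.09)^i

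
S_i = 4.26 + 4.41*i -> [4.26, 8.67, 13.08, 17.49, 21.9]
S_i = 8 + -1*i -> [8, 7, 6, 5, 4]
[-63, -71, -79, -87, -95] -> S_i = -63 + -8*i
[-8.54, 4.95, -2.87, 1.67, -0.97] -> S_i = -8.54*(-0.58)^i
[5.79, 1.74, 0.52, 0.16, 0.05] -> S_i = 5.79*0.30^i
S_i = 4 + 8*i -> [4, 12, 20, 28, 36]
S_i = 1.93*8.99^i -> [1.93, 17.35, 155.98, 1402.29, 12606.54]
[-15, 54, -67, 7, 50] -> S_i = Random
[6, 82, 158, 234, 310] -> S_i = 6 + 76*i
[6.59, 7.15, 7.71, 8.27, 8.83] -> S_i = 6.59 + 0.56*i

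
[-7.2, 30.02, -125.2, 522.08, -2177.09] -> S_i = -7.20*(-4.17)^i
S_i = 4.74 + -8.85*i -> [4.74, -4.11, -12.96, -21.81, -30.66]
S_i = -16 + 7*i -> [-16, -9, -2, 5, 12]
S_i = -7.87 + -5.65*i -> [-7.87, -13.52, -19.17, -24.82, -30.47]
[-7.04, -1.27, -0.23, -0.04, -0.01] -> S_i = -7.04*0.18^i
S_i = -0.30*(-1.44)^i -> [-0.3, 0.43, -0.62, 0.9, -1.29]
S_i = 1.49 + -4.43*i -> [1.49, -2.94, -7.37, -11.8, -16.23]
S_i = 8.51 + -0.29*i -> [8.51, 8.22, 7.93, 7.64, 7.35]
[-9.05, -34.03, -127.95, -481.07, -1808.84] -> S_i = -9.05*3.76^i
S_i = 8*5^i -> [8, 40, 200, 1000, 5000]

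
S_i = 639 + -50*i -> [639, 589, 539, 489, 439]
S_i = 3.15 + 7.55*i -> [3.15, 10.7, 18.25, 25.8, 33.35]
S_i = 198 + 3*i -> [198, 201, 204, 207, 210]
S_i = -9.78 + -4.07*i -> [-9.78, -13.85, -17.92, -21.99, -26.06]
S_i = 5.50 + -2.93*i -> [5.5, 2.57, -0.36, -3.29, -6.22]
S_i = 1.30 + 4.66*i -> [1.3, 5.96, 10.62, 15.28, 19.94]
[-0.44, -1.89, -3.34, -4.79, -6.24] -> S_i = -0.44 + -1.45*i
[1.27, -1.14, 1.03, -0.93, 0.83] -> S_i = 1.27*(-0.90)^i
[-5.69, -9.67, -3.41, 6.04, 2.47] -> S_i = Random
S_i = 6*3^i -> [6, 18, 54, 162, 486]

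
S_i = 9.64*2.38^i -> [9.64, 22.94, 54.6, 129.96, 309.3]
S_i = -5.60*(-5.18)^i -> [-5.6, 29.01, -150.26, 778.35, -4031.88]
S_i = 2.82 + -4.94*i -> [2.82, -2.12, -7.06, -12.0, -16.94]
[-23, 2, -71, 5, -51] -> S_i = Random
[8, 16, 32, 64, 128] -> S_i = 8*2^i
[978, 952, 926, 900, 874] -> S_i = 978 + -26*i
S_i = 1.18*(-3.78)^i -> [1.18, -4.46, 16.86, -63.73, 240.91]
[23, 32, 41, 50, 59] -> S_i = 23 + 9*i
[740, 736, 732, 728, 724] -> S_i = 740 + -4*i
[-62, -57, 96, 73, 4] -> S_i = Random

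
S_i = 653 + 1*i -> [653, 654, 655, 656, 657]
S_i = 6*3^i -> [6, 18, 54, 162, 486]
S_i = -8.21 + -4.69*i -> [-8.21, -12.9, -17.59, -22.28, -26.97]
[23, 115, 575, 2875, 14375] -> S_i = 23*5^i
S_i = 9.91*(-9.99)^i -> [9.91, -99.0, 989.02, -9880.3, 98704.19]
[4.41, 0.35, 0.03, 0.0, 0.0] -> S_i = 4.41*0.08^i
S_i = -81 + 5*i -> [-81, -76, -71, -66, -61]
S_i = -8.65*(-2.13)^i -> [-8.65, 18.42, -39.24, 83.59, -178.05]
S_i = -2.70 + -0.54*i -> [-2.7, -3.24, -3.78, -4.32, -4.86]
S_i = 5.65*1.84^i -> [5.65, 10.4, 19.13, 35.2, 64.76]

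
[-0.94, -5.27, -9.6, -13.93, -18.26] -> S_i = -0.94 + -4.33*i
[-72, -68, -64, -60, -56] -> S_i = -72 + 4*i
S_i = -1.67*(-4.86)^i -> [-1.67, 8.12, -39.44, 191.7, -931.67]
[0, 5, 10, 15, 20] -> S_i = 0 + 5*i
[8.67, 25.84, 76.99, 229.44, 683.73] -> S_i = 8.67*2.98^i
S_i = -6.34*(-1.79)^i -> [-6.34, 11.35, -20.31, 36.36, -65.09]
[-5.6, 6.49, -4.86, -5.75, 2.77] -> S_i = Random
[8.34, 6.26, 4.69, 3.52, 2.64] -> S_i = 8.34*0.75^i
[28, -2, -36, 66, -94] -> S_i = Random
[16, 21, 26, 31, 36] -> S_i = 16 + 5*i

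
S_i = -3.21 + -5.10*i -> [-3.21, -8.31, -13.41, -18.51, -23.61]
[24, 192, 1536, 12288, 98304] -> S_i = 24*8^i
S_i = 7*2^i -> [7, 14, 28, 56, 112]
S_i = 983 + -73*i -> [983, 910, 837, 764, 691]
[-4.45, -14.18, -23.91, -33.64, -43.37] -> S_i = -4.45 + -9.73*i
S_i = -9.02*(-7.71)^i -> [-9.02, 69.54, -536.19, 4133.99, -31873.08]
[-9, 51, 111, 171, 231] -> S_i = -9 + 60*i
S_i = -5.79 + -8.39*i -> [-5.79, -14.18, -22.57, -30.96, -39.35]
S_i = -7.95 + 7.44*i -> [-7.95, -0.51, 6.93, 14.37, 21.81]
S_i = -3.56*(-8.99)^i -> [-3.56, 32.0, -287.72, 2586.6, -23253.52]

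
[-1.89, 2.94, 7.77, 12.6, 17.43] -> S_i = -1.89 + 4.83*i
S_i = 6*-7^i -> [6, -42, 294, -2058, 14406]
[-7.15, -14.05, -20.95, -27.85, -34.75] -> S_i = -7.15 + -6.90*i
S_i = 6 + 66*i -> [6, 72, 138, 204, 270]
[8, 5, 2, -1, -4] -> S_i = 8 + -3*i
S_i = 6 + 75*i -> [6, 81, 156, 231, 306]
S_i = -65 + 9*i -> [-65, -56, -47, -38, -29]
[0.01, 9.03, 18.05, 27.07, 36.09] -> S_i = 0.01 + 9.02*i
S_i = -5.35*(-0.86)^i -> [-5.35, 4.6, -3.96, 3.4, -2.93]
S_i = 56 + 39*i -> [56, 95, 134, 173, 212]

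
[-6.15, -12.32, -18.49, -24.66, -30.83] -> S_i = -6.15 + -6.17*i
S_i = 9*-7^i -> [9, -63, 441, -3087, 21609]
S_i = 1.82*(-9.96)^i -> [1.82, -18.13, 180.55, -1798.25, 17910.54]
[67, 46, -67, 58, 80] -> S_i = Random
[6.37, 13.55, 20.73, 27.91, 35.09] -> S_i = 6.37 + 7.18*i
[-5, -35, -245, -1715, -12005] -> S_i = -5*7^i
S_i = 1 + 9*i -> [1, 10, 19, 28, 37]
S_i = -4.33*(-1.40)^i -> [-4.33, 6.06, -8.49, 11.88, -16.63]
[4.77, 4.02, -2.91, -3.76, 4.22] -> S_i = Random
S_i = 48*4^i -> [48, 192, 768, 3072, 12288]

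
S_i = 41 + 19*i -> [41, 60, 79, 98, 117]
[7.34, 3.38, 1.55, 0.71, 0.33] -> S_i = 7.34*0.46^i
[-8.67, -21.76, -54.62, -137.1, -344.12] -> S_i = -8.67*2.51^i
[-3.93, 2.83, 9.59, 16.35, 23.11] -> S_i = -3.93 + 6.76*i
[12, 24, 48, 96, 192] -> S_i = 12*2^i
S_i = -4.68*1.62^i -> [-4.68, -7.58, -12.28, -19.9, -32.23]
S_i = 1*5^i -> [1, 5, 25, 125, 625]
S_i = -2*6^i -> [-2, -12, -72, -432, -2592]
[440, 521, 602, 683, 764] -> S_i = 440 + 81*i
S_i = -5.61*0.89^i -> [-5.61, -4.99, -4.44, -3.95, -3.52]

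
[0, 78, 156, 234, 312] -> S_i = 0 + 78*i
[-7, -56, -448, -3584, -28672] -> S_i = -7*8^i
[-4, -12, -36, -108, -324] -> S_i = -4*3^i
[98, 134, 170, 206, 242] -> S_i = 98 + 36*i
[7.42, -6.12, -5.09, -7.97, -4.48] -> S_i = Random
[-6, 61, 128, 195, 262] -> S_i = -6 + 67*i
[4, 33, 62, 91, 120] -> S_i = 4 + 29*i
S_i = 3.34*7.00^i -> [3.34, 23.38, 163.66, 1145.62, 8019.34]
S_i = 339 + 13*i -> [339, 352, 365, 378, 391]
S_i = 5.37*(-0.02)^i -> [5.37, -0.11, 0.0, -0.0, 0.0]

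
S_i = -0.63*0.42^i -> [-0.63, -0.26, -0.11, -0.05, -0.02]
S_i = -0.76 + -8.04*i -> [-0.76, -8.8, -16.84, -24.88, -32.92]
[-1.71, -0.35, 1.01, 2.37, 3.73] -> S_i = -1.71 + 1.36*i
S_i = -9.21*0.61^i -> [-9.21, -5.62, -3.43, -2.09, -1.28]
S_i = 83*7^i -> [83, 581, 4067, 28469, 199283]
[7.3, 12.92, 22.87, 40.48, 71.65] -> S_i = 7.30*1.77^i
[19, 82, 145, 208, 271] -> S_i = 19 + 63*i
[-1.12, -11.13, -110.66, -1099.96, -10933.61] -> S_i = -1.12*9.94^i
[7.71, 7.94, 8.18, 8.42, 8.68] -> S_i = 7.71*1.03^i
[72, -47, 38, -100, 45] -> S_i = Random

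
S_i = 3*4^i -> [3, 12, 48, 192, 768]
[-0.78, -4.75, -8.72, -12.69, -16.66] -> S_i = -0.78 + -3.97*i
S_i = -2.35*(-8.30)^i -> [-2.35, 19.51, -161.89, 1343.7, -11152.71]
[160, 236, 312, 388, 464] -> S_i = 160 + 76*i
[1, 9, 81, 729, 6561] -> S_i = 1*9^i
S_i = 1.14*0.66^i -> [1.14, 0.75, 0.5, 0.33, 0.22]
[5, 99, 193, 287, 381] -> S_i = 5 + 94*i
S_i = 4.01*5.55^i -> [4.01, 22.26, 123.52, 685.53, 3804.66]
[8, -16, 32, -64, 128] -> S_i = 8*-2^i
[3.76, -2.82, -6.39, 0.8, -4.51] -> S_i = Random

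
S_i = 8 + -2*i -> [8, 6, 4, 2, 0]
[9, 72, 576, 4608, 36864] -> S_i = 9*8^i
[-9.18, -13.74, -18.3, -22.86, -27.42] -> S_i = -9.18 + -4.56*i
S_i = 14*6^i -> [14, 84, 504, 3024, 18144]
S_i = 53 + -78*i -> [53, -25, -103, -181, -259]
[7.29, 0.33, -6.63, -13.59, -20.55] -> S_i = 7.29 + -6.96*i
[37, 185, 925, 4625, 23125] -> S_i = 37*5^i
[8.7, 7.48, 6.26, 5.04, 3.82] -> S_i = 8.70 + -1.22*i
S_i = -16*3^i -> [-16, -48, -144, -432, -1296]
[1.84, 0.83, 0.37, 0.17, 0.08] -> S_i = 1.84*0.45^i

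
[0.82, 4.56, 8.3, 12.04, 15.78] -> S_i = 0.82 + 3.74*i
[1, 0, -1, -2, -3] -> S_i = 1 + -1*i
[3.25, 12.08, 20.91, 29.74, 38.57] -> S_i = 3.25 + 8.83*i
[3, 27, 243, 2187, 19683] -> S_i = 3*9^i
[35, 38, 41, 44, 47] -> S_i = 35 + 3*i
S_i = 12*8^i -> [12, 96, 768, 6144, 49152]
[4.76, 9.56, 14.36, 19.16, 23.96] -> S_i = 4.76 + 4.80*i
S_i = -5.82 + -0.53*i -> [-5.82, -6.35, -6.88, -7.41, -7.94]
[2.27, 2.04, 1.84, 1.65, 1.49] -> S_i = 2.27*0.90^i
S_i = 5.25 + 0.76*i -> [5.25, 6.01, 6.77, 7.53, 8.29]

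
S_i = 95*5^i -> [95, 475, 2375, 11875, 59375]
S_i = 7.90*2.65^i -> [7.9, 20.94, 55.48, 147.02, 389.59]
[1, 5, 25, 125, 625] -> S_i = 1*5^i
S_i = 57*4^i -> [57, 228, 912, 3648, 14592]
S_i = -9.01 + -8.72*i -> [-9.01, -17.73, -26.45, -35.17, -43.89]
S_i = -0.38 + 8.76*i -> [-0.38, 8.38, 17.14, 25.9, 34.66]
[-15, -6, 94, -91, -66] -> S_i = Random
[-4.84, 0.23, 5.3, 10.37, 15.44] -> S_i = -4.84 + 5.07*i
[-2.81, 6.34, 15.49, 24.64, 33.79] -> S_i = -2.81 + 9.15*i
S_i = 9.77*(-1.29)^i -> [9.77, -12.6, 16.26, -20.97, 27.06]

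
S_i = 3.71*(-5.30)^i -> [3.71, -19.66, 104.21, -552.33, 2927.37]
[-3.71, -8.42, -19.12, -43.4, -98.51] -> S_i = -3.71*2.27^i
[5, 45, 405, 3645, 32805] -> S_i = 5*9^i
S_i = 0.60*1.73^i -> [0.6, 1.04, 1.8, 3.11, 5.37]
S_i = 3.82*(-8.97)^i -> [3.82, -34.27, 307.36, -2757.02, 24730.51]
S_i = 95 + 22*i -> [95, 117, 139, 161, 183]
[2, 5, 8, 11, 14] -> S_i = 2 + 3*i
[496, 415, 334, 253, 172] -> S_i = 496 + -81*i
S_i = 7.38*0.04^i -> [7.38, 0.3, 0.01, 0.0, 0.0]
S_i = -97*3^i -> [-97, -291, -873, -2619, -7857]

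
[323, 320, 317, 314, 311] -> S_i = 323 + -3*i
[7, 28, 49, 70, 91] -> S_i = 7 + 21*i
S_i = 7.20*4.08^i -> [7.2, 29.38, 119.85, 489.0, 1995.14]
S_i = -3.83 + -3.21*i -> [-3.83, -7.04, -10.25, -13.46, -16.67]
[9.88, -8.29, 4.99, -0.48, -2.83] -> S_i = Random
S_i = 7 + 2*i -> [7, 9, 11, 13, 15]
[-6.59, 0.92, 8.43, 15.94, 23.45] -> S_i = -6.59 + 7.51*i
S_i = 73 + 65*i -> [73, 138, 203, 268, 333]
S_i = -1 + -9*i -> [-1, -10, -19, -28, -37]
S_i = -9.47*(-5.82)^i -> [-9.47, 55.12, -320.77, 1866.89, -10865.3]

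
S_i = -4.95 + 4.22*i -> [-4.95, -0.73, 3.49, 7.71, 11.93]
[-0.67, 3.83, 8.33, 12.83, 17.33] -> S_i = -0.67 + 4.50*i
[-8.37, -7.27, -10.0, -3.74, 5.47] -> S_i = Random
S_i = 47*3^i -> [47, 141, 423, 1269, 3807]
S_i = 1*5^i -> [1, 5, 25, 125, 625]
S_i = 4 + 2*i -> [4, 6, 8, 10, 12]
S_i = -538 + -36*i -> [-538, -574, -610, -646, -682]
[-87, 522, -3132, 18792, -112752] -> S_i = -87*-6^i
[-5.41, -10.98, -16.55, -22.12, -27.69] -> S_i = -5.41 + -5.57*i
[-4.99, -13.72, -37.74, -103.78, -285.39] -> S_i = -4.99*2.75^i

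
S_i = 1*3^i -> [1, 3, 9, 27, 81]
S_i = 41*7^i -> [41, 287, 2009, 14063, 98441]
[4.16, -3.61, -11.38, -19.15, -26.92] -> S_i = 4.16 + -7.77*i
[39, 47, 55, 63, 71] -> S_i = 39 + 8*i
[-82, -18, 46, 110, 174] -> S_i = -82 + 64*i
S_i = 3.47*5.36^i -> [3.47, 18.6, 99.69, 534.35, 2864.1]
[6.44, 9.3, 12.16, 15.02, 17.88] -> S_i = 6.44 + 2.86*i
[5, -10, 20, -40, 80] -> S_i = 5*-2^i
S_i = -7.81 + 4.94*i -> [-7.81, -2.87, 2.07, 7.01, 11.95]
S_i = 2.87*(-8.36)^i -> [2.87, -23.99, 200.58, -1676.88, 14018.68]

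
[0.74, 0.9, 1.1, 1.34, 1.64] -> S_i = 0.74*1.22^i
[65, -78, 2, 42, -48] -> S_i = Random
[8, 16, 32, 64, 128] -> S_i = 8*2^i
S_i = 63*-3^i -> [63, -189, 567, -1701, 5103]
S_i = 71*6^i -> [71, 426, 2556, 15336, 92016]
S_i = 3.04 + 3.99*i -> [3.04, 7.03, 11.02, 15.01, 19.0]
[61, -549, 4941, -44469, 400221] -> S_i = 61*-9^i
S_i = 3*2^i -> [3, 6, 12, 24, 48]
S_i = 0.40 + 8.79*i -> [0.4, 9.19, 17.98, 26.77, 35.56]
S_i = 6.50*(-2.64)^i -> [6.5, -17.16, 45.3, -119.6, 315.74]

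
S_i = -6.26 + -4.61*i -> [-6.26, -10.87, -15.48, -20.09, -24.7]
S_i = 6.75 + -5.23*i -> [6.75, 1.52, -3.71, -8.94, -14.17]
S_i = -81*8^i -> [-81, -648, -5184, -41472, -331776]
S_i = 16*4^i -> [16, 64, 256, 1024, 4096]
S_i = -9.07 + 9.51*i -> [-9.07, 0.44, 9.95, 19.46, 28.97]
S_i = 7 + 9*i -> [7, 16, 25, 34, 43]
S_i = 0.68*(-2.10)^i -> [0.68, -1.43, 3.0, -6.3, 13.22]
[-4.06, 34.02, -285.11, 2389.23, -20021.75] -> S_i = -4.06*(-8.38)^i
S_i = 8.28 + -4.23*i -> [8.28, 4.05, -0.18, -4.41, -8.64]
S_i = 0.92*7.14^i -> [0.92, 6.57, 46.9, 334.87, 2391.01]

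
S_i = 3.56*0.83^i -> [3.56, 2.95, 2.45, 2.04, 1.69]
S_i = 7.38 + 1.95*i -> [7.38, 9.33, 11.28, 13.23, 15.18]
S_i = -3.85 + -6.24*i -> [-3.85, -10.09, -16.33, -22.57, -28.81]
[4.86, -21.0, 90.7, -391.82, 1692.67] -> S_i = 4.86*(-4.32)^i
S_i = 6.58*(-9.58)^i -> [6.58, -63.04, 603.89, -5785.25, 55422.73]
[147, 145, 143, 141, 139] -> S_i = 147 + -2*i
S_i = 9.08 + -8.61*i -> [9.08, 0.47, -8.14, -16.75, -25.36]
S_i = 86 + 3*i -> [86, 89, 92, 95, 98]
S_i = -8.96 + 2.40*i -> [-8.96, -6.56, -4.16, -1.76, 0.64]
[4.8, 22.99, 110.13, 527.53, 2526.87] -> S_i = 4.80*4.79^i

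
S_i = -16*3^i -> [-16, -48, -144, -432, -1296]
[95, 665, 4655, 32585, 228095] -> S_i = 95*7^i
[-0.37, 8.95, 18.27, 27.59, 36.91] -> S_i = -0.37 + 9.32*i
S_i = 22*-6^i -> [22, -132, 792, -4752, 28512]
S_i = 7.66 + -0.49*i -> [7.66, 7.17, 6.68, 6.19, 5.7]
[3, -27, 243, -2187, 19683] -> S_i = 3*-9^i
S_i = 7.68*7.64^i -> [7.68, 58.68, 448.28, 3424.85, 26165.84]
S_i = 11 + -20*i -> [11, -9, -29, -49, -69]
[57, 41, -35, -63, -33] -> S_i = Random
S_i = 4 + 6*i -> [4, 10, 16, 22, 28]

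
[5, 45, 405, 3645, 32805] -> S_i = 5*9^i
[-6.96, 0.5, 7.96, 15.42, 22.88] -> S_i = -6.96 + 7.46*i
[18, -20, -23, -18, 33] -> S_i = Random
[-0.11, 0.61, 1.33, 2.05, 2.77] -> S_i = -0.11 + 0.72*i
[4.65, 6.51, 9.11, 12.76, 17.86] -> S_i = 4.65*1.40^i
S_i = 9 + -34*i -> [9, -25, -59, -93, -127]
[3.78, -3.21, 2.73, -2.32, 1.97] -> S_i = 3.78*(-0.85)^i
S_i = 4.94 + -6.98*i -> [4.94, -2.04, -9.02, -16.0, -22.98]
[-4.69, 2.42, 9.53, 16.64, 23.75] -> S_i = -4.69 + 7.11*i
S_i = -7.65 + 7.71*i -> [-7.65, 0.06, 7.77, 15.48, 23.19]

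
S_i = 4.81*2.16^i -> [4.81, 10.39, 22.44, 48.47, 104.7]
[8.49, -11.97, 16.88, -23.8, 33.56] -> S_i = 8.49*(-1.41)^i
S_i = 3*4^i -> [3, 12, 48, 192, 768]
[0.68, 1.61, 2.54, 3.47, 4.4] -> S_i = 0.68 + 0.93*i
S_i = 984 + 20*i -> [984, 1004, 1024, 1044, 1064]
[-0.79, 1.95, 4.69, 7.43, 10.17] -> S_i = -0.79 + 2.74*i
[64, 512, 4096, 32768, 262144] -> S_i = 64*8^i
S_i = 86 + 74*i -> [86, 160, 234, 308, 382]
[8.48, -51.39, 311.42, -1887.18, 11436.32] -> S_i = 8.48*(-6.06)^i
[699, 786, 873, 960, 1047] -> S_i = 699 + 87*i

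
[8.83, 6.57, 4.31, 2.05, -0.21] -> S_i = 8.83 + -2.26*i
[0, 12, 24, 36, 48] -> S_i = 0 + 12*i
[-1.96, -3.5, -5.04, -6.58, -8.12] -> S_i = -1.96 + -1.54*i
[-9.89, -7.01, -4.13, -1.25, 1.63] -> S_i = -9.89 + 2.88*i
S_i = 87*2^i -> [87, 174, 348, 696, 1392]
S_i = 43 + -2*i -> [43, 41, 39, 37, 35]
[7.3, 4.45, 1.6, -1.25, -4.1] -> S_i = 7.30 + -2.85*i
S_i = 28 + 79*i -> [28, 107, 186, 265, 344]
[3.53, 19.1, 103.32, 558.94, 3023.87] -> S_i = 3.53*5.41^i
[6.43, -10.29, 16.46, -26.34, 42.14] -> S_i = 6.43*(-1.60)^i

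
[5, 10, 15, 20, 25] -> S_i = 5 + 5*i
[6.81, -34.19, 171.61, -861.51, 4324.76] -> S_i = 6.81*(-5.02)^i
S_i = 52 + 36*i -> [52, 88, 124, 160, 196]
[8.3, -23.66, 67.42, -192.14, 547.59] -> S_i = 8.30*(-2.85)^i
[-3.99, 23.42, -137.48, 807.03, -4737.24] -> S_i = -3.99*(-5.87)^i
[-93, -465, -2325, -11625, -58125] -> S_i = -93*5^i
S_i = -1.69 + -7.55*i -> [-1.69, -9.24, -16.79, -24.34, -31.89]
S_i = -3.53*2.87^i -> [-3.53, -10.13, -29.08, -83.45, -239.5]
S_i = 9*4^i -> [9, 36, 144, 576, 2304]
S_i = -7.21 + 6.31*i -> [-7.21, -0.9, 5.41, 11.72, 18.03]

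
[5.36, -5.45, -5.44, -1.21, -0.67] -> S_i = Random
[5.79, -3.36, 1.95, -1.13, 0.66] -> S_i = 5.79*(-0.58)^i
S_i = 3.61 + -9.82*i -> [3.61, -6.21, -16.03, -25.85, -35.67]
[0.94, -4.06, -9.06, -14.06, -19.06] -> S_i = 0.94 + -5.00*i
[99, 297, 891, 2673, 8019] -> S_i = 99*3^i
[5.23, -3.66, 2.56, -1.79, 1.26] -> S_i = 5.23*(-0.70)^i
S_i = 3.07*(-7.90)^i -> [3.07, -24.25, 191.6, -1513.63, 11957.67]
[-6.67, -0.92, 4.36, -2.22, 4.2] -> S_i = Random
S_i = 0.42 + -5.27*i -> [0.42, -4.85, -10.12, -15.39, -20.66]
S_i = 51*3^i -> [51, 153, 459, 1377, 4131]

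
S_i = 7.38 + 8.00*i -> [7.38, 15.38, 23.38, 31.38, 39.38]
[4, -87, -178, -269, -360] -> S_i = 4 + -91*i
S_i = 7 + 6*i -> [7, 13, 19, 25, 31]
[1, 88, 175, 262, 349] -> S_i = 1 + 87*i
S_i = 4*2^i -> [4, 8, 16, 32, 64]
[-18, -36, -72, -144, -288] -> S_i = -18*2^i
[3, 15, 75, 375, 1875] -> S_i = 3*5^i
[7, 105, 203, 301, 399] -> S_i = 7 + 98*i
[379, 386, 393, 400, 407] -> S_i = 379 + 7*i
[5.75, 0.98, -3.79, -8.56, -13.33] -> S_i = 5.75 + -4.77*i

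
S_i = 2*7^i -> [2, 14, 98, 686, 4802]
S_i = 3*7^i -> [3, 21, 147, 1029, 7203]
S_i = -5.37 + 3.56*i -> [-5.37, -1.81, 1.75, 5.31, 8.87]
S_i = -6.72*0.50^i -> [-6.72, -3.36, -1.68, -0.84, -0.42]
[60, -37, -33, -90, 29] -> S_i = Random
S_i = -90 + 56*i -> [-90, -34, 22, 78, 134]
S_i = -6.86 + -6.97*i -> [-6.86, -13.83, -20.8, -27.77, -34.74]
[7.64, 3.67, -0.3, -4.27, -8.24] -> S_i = 7.64 + -3.97*i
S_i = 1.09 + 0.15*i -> [1.09, 1.24, 1.39, 1.54, 1.69]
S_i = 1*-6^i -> [1, -6, 36, -216, 1296]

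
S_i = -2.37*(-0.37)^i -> [-2.37, 0.88, -0.32, 0.12, -0.04]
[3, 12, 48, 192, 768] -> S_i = 3*4^i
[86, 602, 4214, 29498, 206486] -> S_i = 86*7^i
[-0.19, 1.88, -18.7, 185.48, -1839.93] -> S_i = -0.19*(-9.92)^i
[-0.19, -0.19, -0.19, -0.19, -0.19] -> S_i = -0.19*1.00^i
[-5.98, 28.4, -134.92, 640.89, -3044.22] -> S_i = -5.98*(-4.75)^i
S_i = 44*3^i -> [44, 132, 396, 1188, 3564]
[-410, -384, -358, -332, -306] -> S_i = -410 + 26*i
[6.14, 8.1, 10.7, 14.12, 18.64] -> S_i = 6.14*1.32^i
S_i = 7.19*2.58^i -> [7.19, 18.55, 47.86, 123.48, 318.57]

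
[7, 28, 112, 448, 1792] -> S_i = 7*4^i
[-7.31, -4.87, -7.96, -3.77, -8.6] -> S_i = Random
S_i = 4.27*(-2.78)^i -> [4.27, -11.87, 33.0, -91.74, 255.04]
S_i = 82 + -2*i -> [82, 80, 78, 76, 74]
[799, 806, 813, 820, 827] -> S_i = 799 + 7*i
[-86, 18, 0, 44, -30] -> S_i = Random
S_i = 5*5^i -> [5, 25, 125, 625, 3125]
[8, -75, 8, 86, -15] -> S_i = Random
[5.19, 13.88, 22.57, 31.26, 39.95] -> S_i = 5.19 + 8.69*i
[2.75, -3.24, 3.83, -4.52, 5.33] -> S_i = 2.75*(-1.18)^i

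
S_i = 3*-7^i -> [3, -21, 147, -1029, 7203]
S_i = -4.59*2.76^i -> [-4.59, -12.67, -34.96, -96.5, -266.35]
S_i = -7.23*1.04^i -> [-7.23, -7.52, -7.82, -8.13, -8.46]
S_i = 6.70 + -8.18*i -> [6.7, -1.48, -9.66, -17.84, -26.02]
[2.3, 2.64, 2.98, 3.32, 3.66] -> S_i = 2.30 + 0.34*i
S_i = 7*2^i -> [7, 14, 28, 56, 112]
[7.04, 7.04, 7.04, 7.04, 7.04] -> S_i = 7.04 + -0.00*i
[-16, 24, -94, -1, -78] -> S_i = Random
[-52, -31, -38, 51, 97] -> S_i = Random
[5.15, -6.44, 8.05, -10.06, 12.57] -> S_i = 5.15*(-1.25)^i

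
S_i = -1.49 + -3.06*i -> [-1.49, -4.55, -7.61, -10.67, -13.73]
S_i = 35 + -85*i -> [35, -50, -135, -220, -305]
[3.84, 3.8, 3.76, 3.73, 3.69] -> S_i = 3.84*0.99^i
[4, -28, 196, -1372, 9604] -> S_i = 4*-7^i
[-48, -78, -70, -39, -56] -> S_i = Random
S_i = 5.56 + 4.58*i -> [5.56, 10.14, 14.72, 19.3, 23.88]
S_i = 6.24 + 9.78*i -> [6.24, 16.02, 25.8, 35.58, 45.36]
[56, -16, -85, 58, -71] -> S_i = Random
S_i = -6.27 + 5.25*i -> [-6.27, -1.02, 4.23, 9.48, 14.73]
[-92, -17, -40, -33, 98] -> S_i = Random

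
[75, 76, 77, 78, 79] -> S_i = 75 + 1*i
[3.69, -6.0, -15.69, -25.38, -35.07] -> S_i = 3.69 + -9.69*i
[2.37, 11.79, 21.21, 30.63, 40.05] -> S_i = 2.37 + 9.42*i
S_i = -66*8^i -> [-66, -528, -4224, -33792, -270336]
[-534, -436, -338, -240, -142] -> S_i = -534 + 98*i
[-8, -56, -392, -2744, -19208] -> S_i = -8*7^i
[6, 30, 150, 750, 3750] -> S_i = 6*5^i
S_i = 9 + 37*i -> [9, 46, 83, 120, 157]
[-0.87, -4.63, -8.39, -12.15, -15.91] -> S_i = -0.87 + -3.76*i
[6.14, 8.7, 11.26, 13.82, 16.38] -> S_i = 6.14 + 2.56*i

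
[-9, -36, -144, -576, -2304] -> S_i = -9*4^i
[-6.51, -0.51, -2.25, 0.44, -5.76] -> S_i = Random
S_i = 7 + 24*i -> [7, 31, 55, 79, 103]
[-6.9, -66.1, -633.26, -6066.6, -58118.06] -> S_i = -6.90*9.58^i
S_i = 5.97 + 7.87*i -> [5.97, 13.84, 21.71, 29.58, 37.45]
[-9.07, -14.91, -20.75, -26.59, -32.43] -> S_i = -9.07 + -5.84*i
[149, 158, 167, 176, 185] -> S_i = 149 + 9*i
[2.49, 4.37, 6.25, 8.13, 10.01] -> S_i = 2.49 + 1.88*i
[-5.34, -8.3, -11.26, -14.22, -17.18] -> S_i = -5.34 + -2.96*i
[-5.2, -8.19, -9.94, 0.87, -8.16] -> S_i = Random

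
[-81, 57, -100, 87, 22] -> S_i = Random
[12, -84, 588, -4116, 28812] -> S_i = 12*-7^i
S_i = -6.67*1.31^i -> [-6.67, -8.74, -11.45, -14.99, -19.64]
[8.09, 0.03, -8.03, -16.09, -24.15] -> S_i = 8.09 + -8.06*i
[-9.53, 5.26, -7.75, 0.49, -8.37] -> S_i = Random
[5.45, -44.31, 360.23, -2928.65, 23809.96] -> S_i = 5.45*(-8.13)^i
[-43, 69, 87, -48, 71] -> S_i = Random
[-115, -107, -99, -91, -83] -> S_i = -115 + 8*i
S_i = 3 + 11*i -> [3, 14, 25, 36, 47]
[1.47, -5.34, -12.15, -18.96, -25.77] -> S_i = 1.47 + -6.81*i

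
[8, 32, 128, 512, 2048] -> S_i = 8*4^i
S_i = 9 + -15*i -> [9, -6, -21, -36, -51]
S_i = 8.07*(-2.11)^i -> [8.07, -17.03, 35.93, -75.81, 159.96]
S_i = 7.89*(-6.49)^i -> [7.89, -51.21, 332.33, -2156.81, 13997.67]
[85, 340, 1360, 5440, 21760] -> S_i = 85*4^i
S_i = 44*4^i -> [44, 176, 704, 2816, 11264]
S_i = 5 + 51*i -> [5, 56, 107, 158, 209]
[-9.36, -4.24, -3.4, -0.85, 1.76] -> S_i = Random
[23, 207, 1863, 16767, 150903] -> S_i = 23*9^i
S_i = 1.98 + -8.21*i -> [1.98, -6.23, -14.44, -22.65, -30.86]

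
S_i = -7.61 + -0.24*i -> [-7.61, -7.85, -8.09, -8.33, -8.57]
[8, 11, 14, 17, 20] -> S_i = 8 + 3*i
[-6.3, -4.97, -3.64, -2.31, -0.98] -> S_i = -6.30 + 1.33*i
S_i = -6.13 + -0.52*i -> [-6.13, -6.65, -7.17, -7.69, -8.21]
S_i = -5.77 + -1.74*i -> [-5.77, -7.51, -9.25, -10.99, -12.73]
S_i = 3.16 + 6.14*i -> [3.16, 9.3, 15.44, 21.58, 27.72]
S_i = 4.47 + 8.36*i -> [4.47, 12.83, 21.19, 29.55, 37.91]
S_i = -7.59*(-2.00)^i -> [-7.59, 15.18, -30.36, 60.72, -121.44]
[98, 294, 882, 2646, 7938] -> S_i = 98*3^i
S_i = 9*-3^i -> [9, -27, 81, -243, 729]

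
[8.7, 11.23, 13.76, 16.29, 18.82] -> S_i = 8.70 + 2.53*i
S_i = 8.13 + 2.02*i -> [8.13, 10.15, 12.17, 14.19, 16.21]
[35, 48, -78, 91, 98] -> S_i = Random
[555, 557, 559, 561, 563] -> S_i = 555 + 2*i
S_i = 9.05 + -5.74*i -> [9.05, 3.31, -2.43, -8.17, -13.91]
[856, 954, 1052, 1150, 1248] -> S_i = 856 + 98*i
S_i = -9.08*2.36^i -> [-9.08, -21.43, -50.57, -119.35, -281.67]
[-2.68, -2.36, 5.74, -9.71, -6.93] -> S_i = Random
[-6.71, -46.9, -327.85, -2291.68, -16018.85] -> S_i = -6.71*6.99^i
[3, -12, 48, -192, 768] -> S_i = 3*-4^i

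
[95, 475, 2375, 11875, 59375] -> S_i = 95*5^i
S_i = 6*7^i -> [6, 42, 294, 2058, 14406]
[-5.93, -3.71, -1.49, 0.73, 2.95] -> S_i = -5.93 + 2.22*i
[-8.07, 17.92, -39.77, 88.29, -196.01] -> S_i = -8.07*(-2.22)^i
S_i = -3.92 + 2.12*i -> [-3.92, -1.8, 0.32, 2.44, 4.56]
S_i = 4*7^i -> [4, 28, 196, 1372, 9604]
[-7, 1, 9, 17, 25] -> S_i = -7 + 8*i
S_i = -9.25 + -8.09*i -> [-9.25, -17.34, -25.43, -33.52, -41.61]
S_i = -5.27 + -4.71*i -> [-5.27, -9.98, -14.69, -19.4, -24.11]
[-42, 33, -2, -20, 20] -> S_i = Random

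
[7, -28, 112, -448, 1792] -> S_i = 7*-4^i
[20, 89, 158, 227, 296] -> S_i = 20 + 69*i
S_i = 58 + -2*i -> [58, 56, 54, 52, 50]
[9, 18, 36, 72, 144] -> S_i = 9*2^i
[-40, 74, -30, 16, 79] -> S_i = Random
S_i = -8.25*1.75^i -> [-8.25, -14.44, -25.27, -44.21, -77.38]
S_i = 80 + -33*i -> [80, 47, 14, -19, -52]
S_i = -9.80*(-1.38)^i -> [-9.8, 13.52, -18.66, 25.76, -35.54]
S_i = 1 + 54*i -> [1, 55, 109, 163, 217]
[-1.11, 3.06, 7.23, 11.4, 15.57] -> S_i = -1.11 + 4.17*i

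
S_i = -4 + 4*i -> [-4, 0, 4, 8, 12]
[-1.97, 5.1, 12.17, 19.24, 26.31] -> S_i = -1.97 + 7.07*i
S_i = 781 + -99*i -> [781, 682, 583, 484, 385]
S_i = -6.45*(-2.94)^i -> [-6.45, 18.96, -55.75, 163.91, -481.89]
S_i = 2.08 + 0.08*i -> [2.08, 2.16, 2.24, 2.32, 2.4]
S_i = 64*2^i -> [64, 128, 256, 512, 1024]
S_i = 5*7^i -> [5, 35, 245, 1715, 12005]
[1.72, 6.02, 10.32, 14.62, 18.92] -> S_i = 1.72 + 4.30*i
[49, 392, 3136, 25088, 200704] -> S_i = 49*8^i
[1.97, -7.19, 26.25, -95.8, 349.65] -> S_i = 1.97*(-3.65)^i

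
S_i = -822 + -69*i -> [-822, -891, -960, -1029, -1098]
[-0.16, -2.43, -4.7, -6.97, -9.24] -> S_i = -0.16 + -2.27*i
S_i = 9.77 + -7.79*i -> [9.77, 1.98, -5.81, -13.6, -21.39]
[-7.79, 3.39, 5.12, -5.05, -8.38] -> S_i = Random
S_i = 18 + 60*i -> [18, 78, 138, 198, 258]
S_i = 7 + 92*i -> [7, 99, 191, 283, 375]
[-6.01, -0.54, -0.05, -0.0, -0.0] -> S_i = -6.01*0.09^i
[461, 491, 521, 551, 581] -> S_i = 461 + 30*i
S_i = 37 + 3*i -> [37, 40, 43, 46, 49]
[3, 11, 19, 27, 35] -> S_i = 3 + 8*i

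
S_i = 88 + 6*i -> [88, 94, 100, 106, 112]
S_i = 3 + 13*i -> [3, 16, 29, 42, 55]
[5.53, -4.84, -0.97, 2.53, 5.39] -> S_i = Random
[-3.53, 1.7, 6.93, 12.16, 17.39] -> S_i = -3.53 + 5.23*i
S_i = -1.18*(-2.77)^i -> [-1.18, 3.27, -9.05, 25.08, -69.47]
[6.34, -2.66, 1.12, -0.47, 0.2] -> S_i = 6.34*(-0.42)^i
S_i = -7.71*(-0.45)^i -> [-7.71, 3.47, -1.56, 0.7, -0.32]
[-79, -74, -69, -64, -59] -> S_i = -79 + 5*i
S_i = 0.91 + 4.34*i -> [0.91, 5.25, 9.59, 13.93, 18.27]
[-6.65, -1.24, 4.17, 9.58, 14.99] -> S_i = -6.65 + 5.41*i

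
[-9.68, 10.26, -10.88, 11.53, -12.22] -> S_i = -9.68*(-1.06)^i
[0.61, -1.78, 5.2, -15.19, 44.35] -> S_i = 0.61*(-2.92)^i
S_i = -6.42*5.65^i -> [-6.42, -36.27, -204.94, -1157.92, -6542.28]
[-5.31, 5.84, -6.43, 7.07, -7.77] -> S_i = -5.31*(-1.10)^i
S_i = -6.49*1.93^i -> [-6.49, -12.53, -24.17, -46.66, -90.05]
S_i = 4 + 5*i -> [4, 9, 14, 19, 24]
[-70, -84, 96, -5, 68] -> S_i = Random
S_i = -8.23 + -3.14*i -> [-8.23, -11.37, -14.51, -17.65, -20.79]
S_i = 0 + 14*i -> [0, 14, 28, 42, 56]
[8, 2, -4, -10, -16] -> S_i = 8 + -6*i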